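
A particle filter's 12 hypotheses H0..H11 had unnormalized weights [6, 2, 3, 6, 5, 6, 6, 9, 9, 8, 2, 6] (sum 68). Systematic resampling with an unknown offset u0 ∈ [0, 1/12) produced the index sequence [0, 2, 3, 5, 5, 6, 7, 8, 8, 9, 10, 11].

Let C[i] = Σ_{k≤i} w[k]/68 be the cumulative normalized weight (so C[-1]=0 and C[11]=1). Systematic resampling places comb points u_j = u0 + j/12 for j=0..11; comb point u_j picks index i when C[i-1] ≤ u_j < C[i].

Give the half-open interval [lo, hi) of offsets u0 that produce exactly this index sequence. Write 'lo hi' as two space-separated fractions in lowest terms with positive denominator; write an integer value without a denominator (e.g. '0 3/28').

5/68 4/51

C = [3/34, 2/17, 11/68, 1/4, 11/34, 7/17, 1/2, 43/68, 13/17, 15/17, 31/34, 1]
j=0 picked index 0: u0 ∈ [0, 3/34)
j=1 picked index 2: u0 ∈ [7/204, 4/51)
j=2 picked index 3: u0 ∈ [-1/204, 1/12)
j=3 picked index 5: u0 ∈ [5/68, 11/68)
j=4 picked index 5: u0 ∈ [-1/102, 4/51)
j=5 picked index 6: u0 ∈ [-1/204, 1/12)
j=6 picked index 7: u0 ∈ [0, 9/68)
j=7 picked index 8: u0 ∈ [5/102, 37/204)
j=8 picked index 8: u0 ∈ [-7/204, 5/51)
j=9 picked index 9: u0 ∈ [1/68, 9/68)
j=10 picked index 10: u0 ∈ [5/102, 4/51)
j=11 picked index 11: u0 ∈ [-1/204, 1/12)
intersection: [5/68, 4/51)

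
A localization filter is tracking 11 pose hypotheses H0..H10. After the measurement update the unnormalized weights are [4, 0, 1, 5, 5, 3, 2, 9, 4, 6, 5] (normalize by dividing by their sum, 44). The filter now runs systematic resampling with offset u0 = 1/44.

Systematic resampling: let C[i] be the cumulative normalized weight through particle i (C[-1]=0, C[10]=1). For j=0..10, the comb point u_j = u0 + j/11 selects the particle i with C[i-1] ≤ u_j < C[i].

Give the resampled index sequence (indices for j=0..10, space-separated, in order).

C = [1/11, 1/11, 5/44, 5/22, 15/44, 9/22, 5/11, 29/44, 3/4, 39/44, 1]
j=0: u_0=1/44 ∈ [0, 1/11) → index 0
j=1: u_1=5/44 ∈ [5/44, 5/22) → index 3
j=2: u_2=9/44 ∈ [5/44, 5/22) → index 3
j=3: u_3=13/44 ∈ [5/22, 15/44) → index 4
j=4: u_4=17/44 ∈ [15/44, 9/22) → index 5
j=5: u_5=21/44 ∈ [5/11, 29/44) → index 7
j=6: u_6=25/44 ∈ [5/11, 29/44) → index 7
j=7: u_7=29/44 ∈ [29/44, 3/4) → index 8
j=8: u_8=3/4 ∈ [3/4, 39/44) → index 9
j=9: u_9=37/44 ∈ [3/4, 39/44) → index 9
j=10: u_10=41/44 ∈ [39/44, 1) → index 10

0 3 3 4 5 7 7 8 9 9 10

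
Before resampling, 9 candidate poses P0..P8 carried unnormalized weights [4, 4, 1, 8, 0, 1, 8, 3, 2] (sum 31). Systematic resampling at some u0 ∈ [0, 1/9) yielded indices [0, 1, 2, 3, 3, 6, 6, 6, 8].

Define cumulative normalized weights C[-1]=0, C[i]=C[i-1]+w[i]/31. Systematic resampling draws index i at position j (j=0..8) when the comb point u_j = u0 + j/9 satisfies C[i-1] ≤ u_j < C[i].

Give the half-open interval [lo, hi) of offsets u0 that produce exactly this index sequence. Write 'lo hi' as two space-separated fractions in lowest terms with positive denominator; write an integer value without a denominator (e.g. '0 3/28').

13/279 17/279

C = [4/31, 8/31, 9/31, 17/31, 17/31, 18/31, 26/31, 29/31, 1]
j=0 picked index 0: u0 ∈ [0, 4/31)
j=1 picked index 1: u0 ∈ [5/279, 41/279)
j=2 picked index 2: u0 ∈ [10/279, 19/279)
j=3 picked index 3: u0 ∈ [-4/93, 20/93)
j=4 picked index 3: u0 ∈ [-43/279, 29/279)
j=5 picked index 6: u0 ∈ [7/279, 79/279)
j=6 picked index 6: u0 ∈ [-8/93, 16/93)
j=7 picked index 6: u0 ∈ [-55/279, 17/279)
j=8 picked index 8: u0 ∈ [13/279, 1/9)
intersection: [13/279, 17/279)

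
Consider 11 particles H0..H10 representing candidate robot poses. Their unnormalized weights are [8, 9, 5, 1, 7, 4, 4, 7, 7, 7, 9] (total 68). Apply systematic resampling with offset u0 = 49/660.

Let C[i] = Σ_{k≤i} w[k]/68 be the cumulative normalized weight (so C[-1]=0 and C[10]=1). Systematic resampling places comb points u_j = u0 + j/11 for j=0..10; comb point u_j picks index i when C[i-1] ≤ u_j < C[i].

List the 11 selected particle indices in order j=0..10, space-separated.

C = [2/17, 1/4, 11/34, 23/68, 15/34, 1/2, 19/34, 45/68, 13/17, 59/68, 1]
j=0: u_0=49/660 ∈ [0, 2/17) → index 0
j=1: u_1=109/660 ∈ [2/17, 1/4) → index 1
j=2: u_2=169/660 ∈ [1/4, 11/34) → index 2
j=3: u_3=229/660 ∈ [23/68, 15/34) → index 4
j=4: u_4=289/660 ∈ [23/68, 15/34) → index 4
j=5: u_5=349/660 ∈ [1/2, 19/34) → index 6
j=6: u_6=409/660 ∈ [19/34, 45/68) → index 7
j=7: u_7=469/660 ∈ [45/68, 13/17) → index 8
j=8: u_8=529/660 ∈ [13/17, 59/68) → index 9
j=9: u_9=589/660 ∈ [59/68, 1) → index 10
j=10: u_10=59/60 ∈ [59/68, 1) → index 10

0 1 2 4 4 6 7 8 9 10 10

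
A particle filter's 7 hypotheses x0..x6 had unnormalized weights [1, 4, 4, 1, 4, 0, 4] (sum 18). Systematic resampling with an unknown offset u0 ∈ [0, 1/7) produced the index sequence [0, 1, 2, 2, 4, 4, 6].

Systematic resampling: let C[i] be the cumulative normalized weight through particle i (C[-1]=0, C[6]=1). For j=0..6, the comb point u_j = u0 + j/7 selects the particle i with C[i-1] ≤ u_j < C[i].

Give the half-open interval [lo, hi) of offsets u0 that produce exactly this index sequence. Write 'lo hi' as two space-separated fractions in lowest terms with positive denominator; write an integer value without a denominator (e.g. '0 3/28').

0 1/18

C = [1/18, 5/18, 1/2, 5/9, 7/9, 7/9, 1]
j=0 picked index 0: u0 ∈ [0, 1/18)
j=1 picked index 1: u0 ∈ [-11/126, 17/126)
j=2 picked index 2: u0 ∈ [-1/126, 3/14)
j=3 picked index 2: u0 ∈ [-19/126, 1/14)
j=4 picked index 4: u0 ∈ [-1/63, 13/63)
j=5 picked index 4: u0 ∈ [-10/63, 4/63)
j=6 picked index 6: u0 ∈ [-5/63, 1/7)
intersection: [0, 1/18)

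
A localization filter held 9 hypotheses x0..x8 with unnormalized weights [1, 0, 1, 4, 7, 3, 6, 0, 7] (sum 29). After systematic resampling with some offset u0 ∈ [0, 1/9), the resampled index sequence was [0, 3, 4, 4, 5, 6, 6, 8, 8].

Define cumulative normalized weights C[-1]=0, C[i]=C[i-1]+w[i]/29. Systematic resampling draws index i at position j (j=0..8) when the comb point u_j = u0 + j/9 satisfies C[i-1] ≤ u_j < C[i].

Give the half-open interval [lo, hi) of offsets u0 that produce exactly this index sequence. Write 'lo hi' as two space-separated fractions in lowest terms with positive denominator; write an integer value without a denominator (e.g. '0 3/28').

C = [1/29, 1/29, 2/29, 6/29, 13/29, 16/29, 22/29, 22/29, 1]
j=0 picked index 0: u0 ∈ [0, 1/29)
j=1 picked index 3: u0 ∈ [-11/261, 25/261)
j=2 picked index 4: u0 ∈ [-4/261, 59/261)
j=3 picked index 4: u0 ∈ [-11/87, 10/87)
j=4 picked index 5: u0 ∈ [1/261, 28/261)
j=5 picked index 6: u0 ∈ [-1/261, 53/261)
j=6 picked index 6: u0 ∈ [-10/87, 8/87)
j=7 picked index 8: u0 ∈ [-5/261, 2/9)
j=8 picked index 8: u0 ∈ [-34/261, 1/9)
intersection: [1/261, 1/29)

1/261 1/29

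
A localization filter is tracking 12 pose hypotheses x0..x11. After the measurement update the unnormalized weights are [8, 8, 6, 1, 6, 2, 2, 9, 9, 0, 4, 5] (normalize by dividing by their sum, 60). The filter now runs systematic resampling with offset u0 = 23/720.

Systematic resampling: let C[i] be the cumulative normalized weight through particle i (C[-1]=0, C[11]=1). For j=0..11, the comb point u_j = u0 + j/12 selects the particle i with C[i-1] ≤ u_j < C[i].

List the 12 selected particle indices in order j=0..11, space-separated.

C = [2/15, 4/15, 11/30, 23/60, 29/60, 31/60, 11/20, 7/10, 17/20, 17/20, 11/12, 1]
j=0: u_0=23/720 ∈ [0, 2/15) → index 0
j=1: u_1=83/720 ∈ [0, 2/15) → index 0
j=2: u_2=143/720 ∈ [2/15, 4/15) → index 1
j=3: u_3=203/720 ∈ [4/15, 11/30) → index 2
j=4: u_4=263/720 ∈ [4/15, 11/30) → index 2
j=5: u_5=323/720 ∈ [23/60, 29/60) → index 4
j=6: u_6=383/720 ∈ [31/60, 11/20) → index 6
j=7: u_7=443/720 ∈ [11/20, 7/10) → index 7
j=8: u_8=503/720 ∈ [11/20, 7/10) → index 7
j=9: u_9=563/720 ∈ [7/10, 17/20) → index 8
j=10: u_10=623/720 ∈ [17/20, 11/12) → index 10
j=11: u_11=683/720 ∈ [11/12, 1) → index 11

0 0 1 2 2 4 6 7 7 8 10 11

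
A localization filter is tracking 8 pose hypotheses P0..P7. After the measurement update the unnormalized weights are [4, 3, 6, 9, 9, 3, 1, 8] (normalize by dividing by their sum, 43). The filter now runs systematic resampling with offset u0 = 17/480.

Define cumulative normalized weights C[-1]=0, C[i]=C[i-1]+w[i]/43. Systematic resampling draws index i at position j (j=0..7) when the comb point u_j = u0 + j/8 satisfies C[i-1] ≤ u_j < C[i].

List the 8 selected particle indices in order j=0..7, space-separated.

C = [4/43, 7/43, 13/43, 22/43, 31/43, 34/43, 35/43, 1]
j=0: u_0=17/480 ∈ [0, 4/43) → index 0
j=1: u_1=77/480 ∈ [4/43, 7/43) → index 1
j=2: u_2=137/480 ∈ [7/43, 13/43) → index 2
j=3: u_3=197/480 ∈ [13/43, 22/43) → index 3
j=4: u_4=257/480 ∈ [22/43, 31/43) → index 4
j=5: u_5=317/480 ∈ [22/43, 31/43) → index 4
j=6: u_6=377/480 ∈ [31/43, 34/43) → index 5
j=7: u_7=437/480 ∈ [35/43, 1) → index 7

0 1 2 3 4 4 5 7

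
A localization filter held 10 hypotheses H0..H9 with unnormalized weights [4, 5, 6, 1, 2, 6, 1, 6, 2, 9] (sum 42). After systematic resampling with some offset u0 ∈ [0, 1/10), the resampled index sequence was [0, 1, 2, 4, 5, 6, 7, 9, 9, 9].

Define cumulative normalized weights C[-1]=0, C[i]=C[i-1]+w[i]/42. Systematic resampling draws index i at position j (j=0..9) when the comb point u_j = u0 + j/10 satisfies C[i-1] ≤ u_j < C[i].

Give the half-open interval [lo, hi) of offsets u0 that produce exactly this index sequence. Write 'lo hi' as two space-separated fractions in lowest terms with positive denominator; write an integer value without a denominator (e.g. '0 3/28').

3/35 2/21

C = [2/21, 3/14, 5/14, 8/21, 3/7, 4/7, 25/42, 31/42, 11/14, 1]
j=0 picked index 0: u0 ∈ [0, 2/21)
j=1 picked index 1: u0 ∈ [-1/210, 4/35)
j=2 picked index 2: u0 ∈ [1/70, 11/70)
j=3 picked index 4: u0 ∈ [17/210, 9/70)
j=4 picked index 5: u0 ∈ [1/35, 6/35)
j=5 picked index 6: u0 ∈ [1/14, 2/21)
j=6 picked index 7: u0 ∈ [-1/210, 29/210)
j=7 picked index 9: u0 ∈ [3/35, 3/10)
j=8 picked index 9: u0 ∈ [-1/70, 1/5)
j=9 picked index 9: u0 ∈ [-4/35, 1/10)
intersection: [3/35, 2/21)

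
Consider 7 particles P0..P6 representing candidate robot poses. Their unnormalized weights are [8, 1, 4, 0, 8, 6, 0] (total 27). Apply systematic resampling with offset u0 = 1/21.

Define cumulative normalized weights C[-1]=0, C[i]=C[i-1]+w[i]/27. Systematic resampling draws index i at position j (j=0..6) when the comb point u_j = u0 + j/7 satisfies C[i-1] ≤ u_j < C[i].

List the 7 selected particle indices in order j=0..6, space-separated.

0 0 2 2 4 4 5

C = [8/27, 1/3, 13/27, 13/27, 7/9, 1, 1]
j=0: u_0=1/21 ∈ [0, 8/27) → index 0
j=1: u_1=4/21 ∈ [0, 8/27) → index 0
j=2: u_2=1/3 ∈ [1/3, 13/27) → index 2
j=3: u_3=10/21 ∈ [1/3, 13/27) → index 2
j=4: u_4=13/21 ∈ [13/27, 7/9) → index 4
j=5: u_5=16/21 ∈ [13/27, 7/9) → index 4
j=6: u_6=19/21 ∈ [7/9, 1) → index 5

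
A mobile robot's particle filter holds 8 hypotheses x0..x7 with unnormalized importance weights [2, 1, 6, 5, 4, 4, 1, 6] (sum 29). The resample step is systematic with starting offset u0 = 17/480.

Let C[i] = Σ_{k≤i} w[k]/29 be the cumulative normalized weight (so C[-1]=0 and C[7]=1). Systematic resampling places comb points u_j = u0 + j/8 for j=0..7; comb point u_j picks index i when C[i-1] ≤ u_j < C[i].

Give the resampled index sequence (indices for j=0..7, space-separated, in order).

0 2 2 3 4 5 6 7

C = [2/29, 3/29, 9/29, 14/29, 18/29, 22/29, 23/29, 1]
j=0: u_0=17/480 ∈ [0, 2/29) → index 0
j=1: u_1=77/480 ∈ [3/29, 9/29) → index 2
j=2: u_2=137/480 ∈ [3/29, 9/29) → index 2
j=3: u_3=197/480 ∈ [9/29, 14/29) → index 3
j=4: u_4=257/480 ∈ [14/29, 18/29) → index 4
j=5: u_5=317/480 ∈ [18/29, 22/29) → index 5
j=6: u_6=377/480 ∈ [22/29, 23/29) → index 6
j=7: u_7=437/480 ∈ [23/29, 1) → index 7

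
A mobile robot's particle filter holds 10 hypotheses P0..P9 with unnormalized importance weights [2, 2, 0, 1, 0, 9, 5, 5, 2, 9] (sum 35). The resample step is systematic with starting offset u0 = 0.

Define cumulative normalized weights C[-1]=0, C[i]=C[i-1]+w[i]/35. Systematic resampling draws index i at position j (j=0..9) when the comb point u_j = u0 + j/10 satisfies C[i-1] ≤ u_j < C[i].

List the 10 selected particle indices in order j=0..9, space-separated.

0 1 5 5 6 6 7 8 9 9

C = [2/35, 4/35, 4/35, 1/7, 1/7, 2/5, 19/35, 24/35, 26/35, 1]
j=0: u_0=0 ∈ [0, 2/35) → index 0
j=1: u_1=1/10 ∈ [2/35, 4/35) → index 1
j=2: u_2=1/5 ∈ [1/7, 2/5) → index 5
j=3: u_3=3/10 ∈ [1/7, 2/5) → index 5
j=4: u_4=2/5 ∈ [2/5, 19/35) → index 6
j=5: u_5=1/2 ∈ [2/5, 19/35) → index 6
j=6: u_6=3/5 ∈ [19/35, 24/35) → index 7
j=7: u_7=7/10 ∈ [24/35, 26/35) → index 8
j=8: u_8=4/5 ∈ [26/35, 1) → index 9
j=9: u_9=9/10 ∈ [26/35, 1) → index 9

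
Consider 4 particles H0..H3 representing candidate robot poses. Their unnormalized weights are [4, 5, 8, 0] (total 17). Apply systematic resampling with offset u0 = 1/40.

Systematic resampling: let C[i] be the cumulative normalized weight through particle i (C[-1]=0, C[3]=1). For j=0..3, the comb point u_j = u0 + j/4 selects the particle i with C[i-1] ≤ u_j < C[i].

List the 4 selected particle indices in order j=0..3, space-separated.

C = [4/17, 9/17, 1, 1]
j=0: u_0=1/40 ∈ [0, 4/17) → index 0
j=1: u_1=11/40 ∈ [4/17, 9/17) → index 1
j=2: u_2=21/40 ∈ [4/17, 9/17) → index 1
j=3: u_3=31/40 ∈ [9/17, 1) → index 2

0 1 1 2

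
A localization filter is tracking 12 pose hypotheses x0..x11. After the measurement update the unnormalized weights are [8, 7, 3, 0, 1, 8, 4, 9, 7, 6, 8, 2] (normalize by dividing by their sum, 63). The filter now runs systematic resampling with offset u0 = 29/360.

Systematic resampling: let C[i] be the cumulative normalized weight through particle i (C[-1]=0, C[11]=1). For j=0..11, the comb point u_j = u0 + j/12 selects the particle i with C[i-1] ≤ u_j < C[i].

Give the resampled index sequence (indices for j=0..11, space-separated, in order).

0 1 2 5 5 7 7 8 9 9 10 11

C = [8/63, 5/21, 2/7, 2/7, 19/63, 3/7, 31/63, 40/63, 47/63, 53/63, 61/63, 1]
j=0: u_0=29/360 ∈ [0, 8/63) → index 0
j=1: u_1=59/360 ∈ [8/63, 5/21) → index 1
j=2: u_2=89/360 ∈ [5/21, 2/7) → index 2
j=3: u_3=119/360 ∈ [19/63, 3/7) → index 5
j=4: u_4=149/360 ∈ [19/63, 3/7) → index 5
j=5: u_5=179/360 ∈ [31/63, 40/63) → index 7
j=6: u_6=209/360 ∈ [31/63, 40/63) → index 7
j=7: u_7=239/360 ∈ [40/63, 47/63) → index 8
j=8: u_8=269/360 ∈ [47/63, 53/63) → index 9
j=9: u_9=299/360 ∈ [47/63, 53/63) → index 9
j=10: u_10=329/360 ∈ [53/63, 61/63) → index 10
j=11: u_11=359/360 ∈ [61/63, 1) → index 11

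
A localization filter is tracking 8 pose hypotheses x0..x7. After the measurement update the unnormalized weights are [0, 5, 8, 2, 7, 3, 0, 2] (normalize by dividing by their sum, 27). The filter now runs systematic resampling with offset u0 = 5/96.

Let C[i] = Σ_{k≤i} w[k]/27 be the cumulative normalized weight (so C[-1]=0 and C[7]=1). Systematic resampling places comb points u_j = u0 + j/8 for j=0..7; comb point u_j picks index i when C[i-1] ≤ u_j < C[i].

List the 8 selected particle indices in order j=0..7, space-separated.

C = [0, 5/27, 13/27, 5/9, 22/27, 25/27, 25/27, 1]
j=0: u_0=5/96 ∈ [0, 5/27) → index 1
j=1: u_1=17/96 ∈ [0, 5/27) → index 1
j=2: u_2=29/96 ∈ [5/27, 13/27) → index 2
j=3: u_3=41/96 ∈ [5/27, 13/27) → index 2
j=4: u_4=53/96 ∈ [13/27, 5/9) → index 3
j=5: u_5=65/96 ∈ [5/9, 22/27) → index 4
j=6: u_6=77/96 ∈ [5/9, 22/27) → index 4
j=7: u_7=89/96 ∈ [25/27, 1) → index 7

1 1 2 2 3 4 4 7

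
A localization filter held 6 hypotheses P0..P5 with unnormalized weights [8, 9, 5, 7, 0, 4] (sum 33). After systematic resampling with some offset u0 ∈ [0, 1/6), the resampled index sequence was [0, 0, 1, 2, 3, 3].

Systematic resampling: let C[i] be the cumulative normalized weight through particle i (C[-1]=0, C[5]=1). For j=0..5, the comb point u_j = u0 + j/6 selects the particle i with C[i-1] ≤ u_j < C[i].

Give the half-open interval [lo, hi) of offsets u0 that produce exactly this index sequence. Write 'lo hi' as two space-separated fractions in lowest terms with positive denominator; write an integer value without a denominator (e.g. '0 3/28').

C = [8/33, 17/33, 2/3, 29/33, 29/33, 1]
j=0 picked index 0: u0 ∈ [0, 8/33)
j=1 picked index 0: u0 ∈ [-1/6, 5/66)
j=2 picked index 1: u0 ∈ [-1/11, 2/11)
j=3 picked index 2: u0 ∈ [1/66, 1/6)
j=4 picked index 3: u0 ∈ [0, 7/33)
j=5 picked index 3: u0 ∈ [-1/6, 1/22)
intersection: [1/66, 1/22)

1/66 1/22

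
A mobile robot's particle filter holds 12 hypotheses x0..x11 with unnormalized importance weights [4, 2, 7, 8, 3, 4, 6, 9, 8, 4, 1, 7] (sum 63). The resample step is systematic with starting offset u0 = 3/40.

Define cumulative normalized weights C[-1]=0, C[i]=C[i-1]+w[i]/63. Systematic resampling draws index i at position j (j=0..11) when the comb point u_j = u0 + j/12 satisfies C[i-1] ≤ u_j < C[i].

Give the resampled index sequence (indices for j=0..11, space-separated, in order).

C = [4/63, 2/21, 13/63, 1/3, 8/21, 4/9, 34/63, 43/63, 17/21, 55/63, 8/9, 1]
j=0: u_0=3/40 ∈ [4/63, 2/21) → index 1
j=1: u_1=19/120 ∈ [2/21, 13/63) → index 2
j=2: u_2=29/120 ∈ [13/63, 1/3) → index 3
j=3: u_3=13/40 ∈ [13/63, 1/3) → index 3
j=4: u_4=49/120 ∈ [8/21, 4/9) → index 5
j=5: u_5=59/120 ∈ [4/9, 34/63) → index 6
j=6: u_6=23/40 ∈ [34/63, 43/63) → index 7
j=7: u_7=79/120 ∈ [34/63, 43/63) → index 7
j=8: u_8=89/120 ∈ [43/63, 17/21) → index 8
j=9: u_9=33/40 ∈ [17/21, 55/63) → index 9
j=10: u_10=109/120 ∈ [8/9, 1) → index 11
j=11: u_11=119/120 ∈ [8/9, 1) → index 11

1 2 3 3 5 6 7 7 8 9 11 11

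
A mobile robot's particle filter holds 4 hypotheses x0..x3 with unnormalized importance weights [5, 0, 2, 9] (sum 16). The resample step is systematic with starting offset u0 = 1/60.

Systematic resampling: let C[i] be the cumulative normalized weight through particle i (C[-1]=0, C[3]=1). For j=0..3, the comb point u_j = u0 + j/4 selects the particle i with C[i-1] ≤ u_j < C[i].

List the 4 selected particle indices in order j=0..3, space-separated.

0 0 3 3

C = [5/16, 5/16, 7/16, 1]
j=0: u_0=1/60 ∈ [0, 5/16) → index 0
j=1: u_1=4/15 ∈ [0, 5/16) → index 0
j=2: u_2=31/60 ∈ [7/16, 1) → index 3
j=3: u_3=23/30 ∈ [7/16, 1) → index 3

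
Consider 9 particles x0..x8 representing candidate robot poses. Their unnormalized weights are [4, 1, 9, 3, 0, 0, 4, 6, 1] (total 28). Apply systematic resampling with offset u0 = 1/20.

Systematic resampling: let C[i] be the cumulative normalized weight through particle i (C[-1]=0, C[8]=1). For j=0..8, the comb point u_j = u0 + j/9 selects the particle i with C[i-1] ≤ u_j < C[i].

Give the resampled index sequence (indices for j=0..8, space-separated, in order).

0 1 2 2 2 3 6 7 7

C = [1/7, 5/28, 1/2, 17/28, 17/28, 17/28, 3/4, 27/28, 1]
j=0: u_0=1/20 ∈ [0, 1/7) → index 0
j=1: u_1=29/180 ∈ [1/7, 5/28) → index 1
j=2: u_2=49/180 ∈ [5/28, 1/2) → index 2
j=3: u_3=23/60 ∈ [5/28, 1/2) → index 2
j=4: u_4=89/180 ∈ [5/28, 1/2) → index 2
j=5: u_5=109/180 ∈ [1/2, 17/28) → index 3
j=6: u_6=43/60 ∈ [17/28, 3/4) → index 6
j=7: u_7=149/180 ∈ [3/4, 27/28) → index 7
j=8: u_8=169/180 ∈ [3/4, 27/28) → index 7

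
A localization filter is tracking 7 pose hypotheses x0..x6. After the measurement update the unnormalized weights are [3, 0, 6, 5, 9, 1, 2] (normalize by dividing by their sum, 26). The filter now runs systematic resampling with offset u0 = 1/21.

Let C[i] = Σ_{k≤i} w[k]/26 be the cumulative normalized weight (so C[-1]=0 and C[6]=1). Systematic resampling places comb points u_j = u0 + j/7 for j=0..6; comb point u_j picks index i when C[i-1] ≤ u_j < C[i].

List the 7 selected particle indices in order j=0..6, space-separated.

0 2 2 3 4 4 5

C = [3/26, 3/26, 9/26, 7/13, 23/26, 12/13, 1]
j=0: u_0=1/21 ∈ [0, 3/26) → index 0
j=1: u_1=4/21 ∈ [3/26, 9/26) → index 2
j=2: u_2=1/3 ∈ [3/26, 9/26) → index 2
j=3: u_3=10/21 ∈ [9/26, 7/13) → index 3
j=4: u_4=13/21 ∈ [7/13, 23/26) → index 4
j=5: u_5=16/21 ∈ [7/13, 23/26) → index 4
j=6: u_6=19/21 ∈ [23/26, 12/13) → index 5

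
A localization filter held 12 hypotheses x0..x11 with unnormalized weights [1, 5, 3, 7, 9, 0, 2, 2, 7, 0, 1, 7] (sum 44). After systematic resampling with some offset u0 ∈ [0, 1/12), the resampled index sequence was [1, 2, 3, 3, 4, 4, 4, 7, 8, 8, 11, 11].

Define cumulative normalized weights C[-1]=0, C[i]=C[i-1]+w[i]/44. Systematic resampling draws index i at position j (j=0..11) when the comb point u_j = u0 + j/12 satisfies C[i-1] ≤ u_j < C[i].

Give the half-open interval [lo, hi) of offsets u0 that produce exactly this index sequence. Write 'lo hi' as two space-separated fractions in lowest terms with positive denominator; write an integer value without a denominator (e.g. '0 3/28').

C = [1/44, 3/22, 9/44, 4/11, 25/44, 25/44, 27/44, 29/44, 9/11, 9/11, 37/44, 1]
j=0 picked index 1: u0 ∈ [1/44, 3/22)
j=1 picked index 2: u0 ∈ [7/132, 4/33)
j=2 picked index 3: u0 ∈ [5/132, 13/66)
j=3 picked index 3: u0 ∈ [-1/22, 5/44)
j=4 picked index 4: u0 ∈ [1/33, 31/132)
j=5 picked index 4: u0 ∈ [-7/132, 5/33)
j=6 picked index 4: u0 ∈ [-3/22, 3/44)
j=7 picked index 7: u0 ∈ [1/33, 5/66)
j=8 picked index 8: u0 ∈ [-1/132, 5/33)
j=9 picked index 8: u0 ∈ [-1/11, 3/44)
j=10 picked index 11: u0 ∈ [1/132, 1/6)
j=11 picked index 11: u0 ∈ [-5/66, 1/12)
intersection: [7/132, 3/44)

7/132 3/44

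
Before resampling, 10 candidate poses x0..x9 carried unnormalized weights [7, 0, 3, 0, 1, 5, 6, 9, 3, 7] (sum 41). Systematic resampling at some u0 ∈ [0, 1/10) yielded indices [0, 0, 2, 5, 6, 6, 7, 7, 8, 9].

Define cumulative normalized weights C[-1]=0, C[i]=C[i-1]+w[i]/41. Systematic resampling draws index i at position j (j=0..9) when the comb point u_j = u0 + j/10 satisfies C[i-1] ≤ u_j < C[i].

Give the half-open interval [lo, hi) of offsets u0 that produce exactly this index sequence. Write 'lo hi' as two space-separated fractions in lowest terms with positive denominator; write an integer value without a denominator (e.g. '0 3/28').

C = [7/41, 7/41, 10/41, 10/41, 11/41, 16/41, 22/41, 31/41, 34/41, 1]
j=0 picked index 0: u0 ∈ [0, 7/41)
j=1 picked index 0: u0 ∈ [-1/10, 29/410)
j=2 picked index 2: u0 ∈ [-6/205, 9/205)
j=3 picked index 5: u0 ∈ [-13/410, 37/410)
j=4 picked index 6: u0 ∈ [-2/205, 28/205)
j=5 picked index 6: u0 ∈ [-9/82, 3/82)
j=6 picked index 7: u0 ∈ [-13/205, 32/205)
j=7 picked index 7: u0 ∈ [-67/410, 23/410)
j=8 picked index 8: u0 ∈ [-9/205, 6/205)
j=9 picked index 9: u0 ∈ [-29/410, 1/10)
intersection: [0, 6/205)

0 6/205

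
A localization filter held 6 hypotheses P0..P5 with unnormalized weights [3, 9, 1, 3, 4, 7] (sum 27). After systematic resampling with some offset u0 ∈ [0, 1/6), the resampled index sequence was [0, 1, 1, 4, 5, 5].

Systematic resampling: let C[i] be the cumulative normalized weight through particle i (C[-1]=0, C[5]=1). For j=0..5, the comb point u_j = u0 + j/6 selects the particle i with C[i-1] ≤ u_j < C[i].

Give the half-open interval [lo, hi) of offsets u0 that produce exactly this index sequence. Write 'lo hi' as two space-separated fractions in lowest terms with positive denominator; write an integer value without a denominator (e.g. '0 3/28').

5/54 1/9

C = [1/9, 4/9, 13/27, 16/27, 20/27, 1]
j=0 picked index 0: u0 ∈ [0, 1/9)
j=1 picked index 1: u0 ∈ [-1/18, 5/18)
j=2 picked index 1: u0 ∈ [-2/9, 1/9)
j=3 picked index 4: u0 ∈ [5/54, 13/54)
j=4 picked index 5: u0 ∈ [2/27, 1/3)
j=5 picked index 5: u0 ∈ [-5/54, 1/6)
intersection: [5/54, 1/9)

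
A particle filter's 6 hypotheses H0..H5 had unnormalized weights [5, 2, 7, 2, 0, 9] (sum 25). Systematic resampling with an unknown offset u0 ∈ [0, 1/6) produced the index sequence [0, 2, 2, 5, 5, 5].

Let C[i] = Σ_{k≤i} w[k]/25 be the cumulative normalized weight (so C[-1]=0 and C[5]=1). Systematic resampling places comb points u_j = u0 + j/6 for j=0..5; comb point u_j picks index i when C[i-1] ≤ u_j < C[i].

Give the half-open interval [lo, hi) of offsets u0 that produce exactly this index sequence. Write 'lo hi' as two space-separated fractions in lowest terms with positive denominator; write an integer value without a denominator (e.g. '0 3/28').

C = [1/5, 7/25, 14/25, 16/25, 16/25, 1]
j=0 picked index 0: u0 ∈ [0, 1/5)
j=1 picked index 2: u0 ∈ [17/150, 59/150)
j=2 picked index 2: u0 ∈ [-4/75, 17/75)
j=3 picked index 5: u0 ∈ [7/50, 1/2)
j=4 picked index 5: u0 ∈ [-2/75, 1/3)
j=5 picked index 5: u0 ∈ [-29/150, 1/6)
intersection: [7/50, 1/6)

7/50 1/6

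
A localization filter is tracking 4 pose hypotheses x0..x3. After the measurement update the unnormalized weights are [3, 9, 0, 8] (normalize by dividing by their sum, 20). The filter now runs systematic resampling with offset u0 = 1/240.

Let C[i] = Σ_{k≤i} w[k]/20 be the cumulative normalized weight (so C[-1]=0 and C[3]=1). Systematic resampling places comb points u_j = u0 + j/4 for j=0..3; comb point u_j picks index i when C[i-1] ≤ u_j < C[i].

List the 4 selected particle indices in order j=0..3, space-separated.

C = [3/20, 3/5, 3/5, 1]
j=0: u_0=1/240 ∈ [0, 3/20) → index 0
j=1: u_1=61/240 ∈ [3/20, 3/5) → index 1
j=2: u_2=121/240 ∈ [3/20, 3/5) → index 1
j=3: u_3=181/240 ∈ [3/5, 1) → index 3

0 1 1 3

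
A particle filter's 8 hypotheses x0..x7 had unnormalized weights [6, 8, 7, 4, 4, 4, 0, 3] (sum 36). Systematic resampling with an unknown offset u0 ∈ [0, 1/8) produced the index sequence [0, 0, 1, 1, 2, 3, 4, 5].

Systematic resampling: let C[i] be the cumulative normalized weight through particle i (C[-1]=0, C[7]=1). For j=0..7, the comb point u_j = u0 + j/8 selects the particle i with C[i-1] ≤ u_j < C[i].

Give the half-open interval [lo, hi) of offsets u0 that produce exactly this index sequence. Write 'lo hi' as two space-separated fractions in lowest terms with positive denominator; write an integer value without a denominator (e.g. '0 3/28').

0 1/72

C = [1/6, 7/18, 7/12, 25/36, 29/36, 11/12, 11/12, 1]
j=0 picked index 0: u0 ∈ [0, 1/6)
j=1 picked index 0: u0 ∈ [-1/8, 1/24)
j=2 picked index 1: u0 ∈ [-1/12, 5/36)
j=3 picked index 1: u0 ∈ [-5/24, 1/72)
j=4 picked index 2: u0 ∈ [-1/9, 1/12)
j=5 picked index 3: u0 ∈ [-1/24, 5/72)
j=6 picked index 4: u0 ∈ [-1/18, 1/18)
j=7 picked index 5: u0 ∈ [-5/72, 1/24)
intersection: [0, 1/72)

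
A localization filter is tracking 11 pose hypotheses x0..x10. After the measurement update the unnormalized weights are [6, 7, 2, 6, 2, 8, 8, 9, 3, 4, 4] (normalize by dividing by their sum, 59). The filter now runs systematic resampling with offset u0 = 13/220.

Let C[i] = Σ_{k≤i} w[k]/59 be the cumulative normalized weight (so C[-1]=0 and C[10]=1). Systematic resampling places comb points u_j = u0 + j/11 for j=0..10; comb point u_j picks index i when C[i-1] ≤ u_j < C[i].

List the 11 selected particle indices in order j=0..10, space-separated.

C = [6/59, 13/59, 15/59, 21/59, 23/59, 31/59, 39/59, 48/59, 51/59, 55/59, 1]
j=0: u_0=13/220 ∈ [0, 6/59) → index 0
j=1: u_1=3/20 ∈ [6/59, 13/59) → index 1
j=2: u_2=53/220 ∈ [13/59, 15/59) → index 2
j=3: u_3=73/220 ∈ [15/59, 21/59) → index 3
j=4: u_4=93/220 ∈ [23/59, 31/59) → index 5
j=5: u_5=113/220 ∈ [23/59, 31/59) → index 5
j=6: u_6=133/220 ∈ [31/59, 39/59) → index 6
j=7: u_7=153/220 ∈ [39/59, 48/59) → index 7
j=8: u_8=173/220 ∈ [39/59, 48/59) → index 7
j=9: u_9=193/220 ∈ [51/59, 55/59) → index 9
j=10: u_10=213/220 ∈ [55/59, 1) → index 10

0 1 2 3 5 5 6 7 7 9 10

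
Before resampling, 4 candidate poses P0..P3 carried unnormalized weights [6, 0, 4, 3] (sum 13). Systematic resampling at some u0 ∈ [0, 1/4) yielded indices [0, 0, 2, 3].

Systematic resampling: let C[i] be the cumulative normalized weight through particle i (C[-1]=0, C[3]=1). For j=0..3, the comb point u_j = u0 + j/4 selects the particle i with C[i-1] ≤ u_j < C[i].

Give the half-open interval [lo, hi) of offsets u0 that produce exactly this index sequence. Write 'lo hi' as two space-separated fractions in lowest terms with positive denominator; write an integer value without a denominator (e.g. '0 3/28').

1/52 11/52

C = [6/13, 6/13, 10/13, 1]
j=0 picked index 0: u0 ∈ [0, 6/13)
j=1 picked index 0: u0 ∈ [-1/4, 11/52)
j=2 picked index 2: u0 ∈ [-1/26, 7/26)
j=3 picked index 3: u0 ∈ [1/52, 1/4)
intersection: [1/52, 11/52)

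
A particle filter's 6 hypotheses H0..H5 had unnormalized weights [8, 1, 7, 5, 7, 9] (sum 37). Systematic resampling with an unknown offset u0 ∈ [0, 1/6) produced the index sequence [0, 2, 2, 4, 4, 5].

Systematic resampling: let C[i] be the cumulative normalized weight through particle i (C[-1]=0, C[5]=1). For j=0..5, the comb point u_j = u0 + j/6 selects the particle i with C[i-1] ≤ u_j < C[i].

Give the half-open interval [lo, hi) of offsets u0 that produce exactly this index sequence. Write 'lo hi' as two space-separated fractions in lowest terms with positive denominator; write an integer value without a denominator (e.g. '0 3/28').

17/222 10/111

C = [8/37, 9/37, 16/37, 21/37, 28/37, 1]
j=0 picked index 0: u0 ∈ [0, 8/37)
j=1 picked index 2: u0 ∈ [17/222, 59/222)
j=2 picked index 2: u0 ∈ [-10/111, 11/111)
j=3 picked index 4: u0 ∈ [5/74, 19/74)
j=4 picked index 4: u0 ∈ [-11/111, 10/111)
j=5 picked index 5: u0 ∈ [-17/222, 1/6)
intersection: [17/222, 10/111)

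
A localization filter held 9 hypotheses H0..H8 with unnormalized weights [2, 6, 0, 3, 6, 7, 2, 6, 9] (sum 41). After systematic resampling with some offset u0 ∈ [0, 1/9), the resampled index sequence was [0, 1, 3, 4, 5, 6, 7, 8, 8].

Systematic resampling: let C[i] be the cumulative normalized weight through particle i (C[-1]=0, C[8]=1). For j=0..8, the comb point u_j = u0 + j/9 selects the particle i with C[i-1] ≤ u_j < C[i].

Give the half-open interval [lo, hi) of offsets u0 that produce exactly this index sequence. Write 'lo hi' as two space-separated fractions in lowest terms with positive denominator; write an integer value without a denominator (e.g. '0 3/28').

11/369 17/369

C = [2/41, 8/41, 8/41, 11/41, 17/41, 24/41, 26/41, 32/41, 1]
j=0 picked index 0: u0 ∈ [0, 2/41)
j=1 picked index 1: u0 ∈ [-23/369, 31/369)
j=2 picked index 3: u0 ∈ [-10/369, 17/369)
j=3 picked index 4: u0 ∈ [-8/123, 10/123)
j=4 picked index 5: u0 ∈ [-11/369, 52/369)
j=5 picked index 6: u0 ∈ [11/369, 29/369)
j=6 picked index 7: u0 ∈ [-4/123, 14/123)
j=7 picked index 8: u0 ∈ [1/369, 2/9)
j=8 picked index 8: u0 ∈ [-40/369, 1/9)
intersection: [11/369, 17/369)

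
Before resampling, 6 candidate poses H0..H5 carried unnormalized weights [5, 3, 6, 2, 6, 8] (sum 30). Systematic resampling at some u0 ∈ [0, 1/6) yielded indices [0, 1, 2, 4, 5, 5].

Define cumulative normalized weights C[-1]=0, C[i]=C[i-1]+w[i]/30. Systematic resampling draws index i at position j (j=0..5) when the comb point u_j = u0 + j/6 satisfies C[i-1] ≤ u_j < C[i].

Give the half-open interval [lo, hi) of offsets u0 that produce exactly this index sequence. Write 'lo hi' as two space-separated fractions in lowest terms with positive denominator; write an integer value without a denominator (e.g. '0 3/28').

C = [1/6, 4/15, 7/15, 8/15, 11/15, 1]
j=0 picked index 0: u0 ∈ [0, 1/6)
j=1 picked index 1: u0 ∈ [0, 1/10)
j=2 picked index 2: u0 ∈ [-1/15, 2/15)
j=3 picked index 4: u0 ∈ [1/30, 7/30)
j=4 picked index 5: u0 ∈ [1/15, 1/3)
j=5 picked index 5: u0 ∈ [-1/10, 1/6)
intersection: [1/15, 1/10)

1/15 1/10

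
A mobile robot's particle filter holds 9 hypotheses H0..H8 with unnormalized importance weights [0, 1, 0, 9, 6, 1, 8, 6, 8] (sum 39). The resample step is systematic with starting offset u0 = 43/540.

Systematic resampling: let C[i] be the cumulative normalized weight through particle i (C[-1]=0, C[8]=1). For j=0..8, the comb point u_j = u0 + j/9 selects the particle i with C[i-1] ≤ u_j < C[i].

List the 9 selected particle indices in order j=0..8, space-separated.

3 3 4 5 6 6 7 8 8

C = [0, 1/39, 1/39, 10/39, 16/39, 17/39, 25/39, 31/39, 1]
j=0: u_0=43/540 ∈ [1/39, 10/39) → index 3
j=1: u_1=103/540 ∈ [1/39, 10/39) → index 3
j=2: u_2=163/540 ∈ [10/39, 16/39) → index 4
j=3: u_3=223/540 ∈ [16/39, 17/39) → index 5
j=4: u_4=283/540 ∈ [17/39, 25/39) → index 6
j=5: u_5=343/540 ∈ [17/39, 25/39) → index 6
j=6: u_6=403/540 ∈ [25/39, 31/39) → index 7
j=7: u_7=463/540 ∈ [31/39, 1) → index 8
j=8: u_8=523/540 ∈ [31/39, 1) → index 8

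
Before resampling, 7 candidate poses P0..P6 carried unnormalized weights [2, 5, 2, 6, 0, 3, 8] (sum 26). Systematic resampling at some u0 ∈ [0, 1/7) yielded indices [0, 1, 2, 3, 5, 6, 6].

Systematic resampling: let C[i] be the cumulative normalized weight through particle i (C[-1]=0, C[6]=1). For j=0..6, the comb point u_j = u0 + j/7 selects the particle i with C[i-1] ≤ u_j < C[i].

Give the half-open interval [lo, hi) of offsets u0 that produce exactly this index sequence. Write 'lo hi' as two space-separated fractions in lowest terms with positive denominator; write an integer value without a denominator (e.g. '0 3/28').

C = [1/13, 7/26, 9/26, 15/26, 15/26, 9/13, 1]
j=0 picked index 0: u0 ∈ [0, 1/13)
j=1 picked index 1: u0 ∈ [-6/91, 23/182)
j=2 picked index 2: u0 ∈ [-3/182, 11/182)
j=3 picked index 3: u0 ∈ [-15/182, 27/182)
j=4 picked index 5: u0 ∈ [1/182, 11/91)
j=5 picked index 6: u0 ∈ [-2/91, 2/7)
j=6 picked index 6: u0 ∈ [-15/91, 1/7)
intersection: [1/182, 11/182)

1/182 11/182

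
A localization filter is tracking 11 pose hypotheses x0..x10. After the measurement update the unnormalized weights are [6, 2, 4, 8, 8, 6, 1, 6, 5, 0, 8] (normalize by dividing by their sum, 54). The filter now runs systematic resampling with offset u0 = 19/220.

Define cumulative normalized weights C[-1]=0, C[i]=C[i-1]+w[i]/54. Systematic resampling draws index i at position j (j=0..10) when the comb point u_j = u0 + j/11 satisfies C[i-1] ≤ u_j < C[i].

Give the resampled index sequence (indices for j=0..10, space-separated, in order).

C = [1/9, 4/27, 2/9, 10/27, 14/27, 17/27, 35/54, 41/54, 23/27, 23/27, 1]
j=0: u_0=19/220 ∈ [0, 1/9) → index 0
j=1: u_1=39/220 ∈ [4/27, 2/9) → index 2
j=2: u_2=59/220 ∈ [2/9, 10/27) → index 3
j=3: u_3=79/220 ∈ [2/9, 10/27) → index 3
j=4: u_4=9/20 ∈ [10/27, 14/27) → index 4
j=5: u_5=119/220 ∈ [14/27, 17/27) → index 5
j=6: u_6=139/220 ∈ [17/27, 35/54) → index 6
j=7: u_7=159/220 ∈ [35/54, 41/54) → index 7
j=8: u_8=179/220 ∈ [41/54, 23/27) → index 8
j=9: u_9=199/220 ∈ [23/27, 1) → index 10
j=10: u_10=219/220 ∈ [23/27, 1) → index 10

0 2 3 3 4 5 6 7 8 10 10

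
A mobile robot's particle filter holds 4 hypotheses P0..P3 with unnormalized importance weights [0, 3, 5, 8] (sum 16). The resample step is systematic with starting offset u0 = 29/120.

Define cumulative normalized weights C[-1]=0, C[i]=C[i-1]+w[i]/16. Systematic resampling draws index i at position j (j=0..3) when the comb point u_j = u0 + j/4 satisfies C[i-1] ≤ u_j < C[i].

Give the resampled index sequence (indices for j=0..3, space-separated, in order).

C = [0, 3/16, 1/2, 1]
j=0: u_0=29/120 ∈ [3/16, 1/2) → index 2
j=1: u_1=59/120 ∈ [3/16, 1/2) → index 2
j=2: u_2=89/120 ∈ [1/2, 1) → index 3
j=3: u_3=119/120 ∈ [1/2, 1) → index 3

2 2 3 3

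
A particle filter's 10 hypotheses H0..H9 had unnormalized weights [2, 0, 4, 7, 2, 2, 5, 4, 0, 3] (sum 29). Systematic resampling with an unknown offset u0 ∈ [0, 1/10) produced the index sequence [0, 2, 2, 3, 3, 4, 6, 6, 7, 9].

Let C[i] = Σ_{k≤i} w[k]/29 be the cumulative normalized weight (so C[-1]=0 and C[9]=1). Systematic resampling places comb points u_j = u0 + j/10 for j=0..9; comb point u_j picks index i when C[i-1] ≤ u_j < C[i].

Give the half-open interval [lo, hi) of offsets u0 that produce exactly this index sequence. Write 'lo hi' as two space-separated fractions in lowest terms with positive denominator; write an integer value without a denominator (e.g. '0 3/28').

C = [2/29, 2/29, 6/29, 13/29, 15/29, 17/29, 22/29, 26/29, 26/29, 1]
j=0 picked index 0: u0 ∈ [0, 2/29)
j=1 picked index 2: u0 ∈ [-9/290, 31/290)
j=2 picked index 2: u0 ∈ [-19/145, 1/145)
j=3 picked index 3: u0 ∈ [-27/290, 43/290)
j=4 picked index 3: u0 ∈ [-28/145, 7/145)
j=5 picked index 4: u0 ∈ [-3/58, 1/58)
j=6 picked index 6: u0 ∈ [-2/145, 23/145)
j=7 picked index 6: u0 ∈ [-33/290, 17/290)
j=8 picked index 7: u0 ∈ [-6/145, 14/145)
j=9 picked index 9: u0 ∈ [-1/290, 1/10)
intersection: [0, 1/145)

0 1/145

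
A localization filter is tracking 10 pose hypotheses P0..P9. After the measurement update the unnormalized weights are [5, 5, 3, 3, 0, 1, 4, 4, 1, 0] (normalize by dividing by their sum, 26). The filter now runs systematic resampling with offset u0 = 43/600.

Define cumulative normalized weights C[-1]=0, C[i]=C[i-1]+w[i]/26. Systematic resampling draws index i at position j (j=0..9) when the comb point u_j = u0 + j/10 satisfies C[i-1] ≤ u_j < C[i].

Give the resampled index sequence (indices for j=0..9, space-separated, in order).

0 0 1 1 2 3 6 6 7 8

C = [5/26, 5/13, 1/2, 8/13, 8/13, 17/26, 21/26, 25/26, 1, 1]
j=0: u_0=43/600 ∈ [0, 5/26) → index 0
j=1: u_1=103/600 ∈ [0, 5/26) → index 0
j=2: u_2=163/600 ∈ [5/26, 5/13) → index 1
j=3: u_3=223/600 ∈ [5/26, 5/13) → index 1
j=4: u_4=283/600 ∈ [5/13, 1/2) → index 2
j=5: u_5=343/600 ∈ [1/2, 8/13) → index 3
j=6: u_6=403/600 ∈ [17/26, 21/26) → index 6
j=7: u_7=463/600 ∈ [17/26, 21/26) → index 6
j=8: u_8=523/600 ∈ [21/26, 25/26) → index 7
j=9: u_9=583/600 ∈ [25/26, 1) → index 8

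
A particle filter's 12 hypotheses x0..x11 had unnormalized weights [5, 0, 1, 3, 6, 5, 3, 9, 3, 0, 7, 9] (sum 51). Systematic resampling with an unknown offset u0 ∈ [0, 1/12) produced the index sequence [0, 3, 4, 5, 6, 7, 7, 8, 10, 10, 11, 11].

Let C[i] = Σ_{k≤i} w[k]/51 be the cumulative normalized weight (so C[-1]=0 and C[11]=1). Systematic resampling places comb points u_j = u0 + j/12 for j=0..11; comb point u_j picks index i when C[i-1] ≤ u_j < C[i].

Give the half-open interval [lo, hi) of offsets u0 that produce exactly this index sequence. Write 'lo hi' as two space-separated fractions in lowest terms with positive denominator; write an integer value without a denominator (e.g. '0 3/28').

1/17 5/68

C = [5/51, 5/51, 2/17, 3/17, 5/17, 20/51, 23/51, 32/51, 35/51, 35/51, 14/17, 1]
j=0 picked index 0: u0 ∈ [0, 5/51)
j=1 picked index 3: u0 ∈ [7/204, 19/204)
j=2 picked index 4: u0 ∈ [1/102, 13/102)
j=3 picked index 5: u0 ∈ [3/68, 29/204)
j=4 picked index 6: u0 ∈ [1/17, 2/17)
j=5 picked index 7: u0 ∈ [7/204, 43/204)
j=6 picked index 7: u0 ∈ [-5/102, 13/102)
j=7 picked index 8: u0 ∈ [3/68, 7/68)
j=8 picked index 10: u0 ∈ [1/51, 8/51)
j=9 picked index 10: u0 ∈ [-13/204, 5/68)
j=10 picked index 11: u0 ∈ [-1/102, 1/6)
j=11 picked index 11: u0 ∈ [-19/204, 1/12)
intersection: [1/17, 5/68)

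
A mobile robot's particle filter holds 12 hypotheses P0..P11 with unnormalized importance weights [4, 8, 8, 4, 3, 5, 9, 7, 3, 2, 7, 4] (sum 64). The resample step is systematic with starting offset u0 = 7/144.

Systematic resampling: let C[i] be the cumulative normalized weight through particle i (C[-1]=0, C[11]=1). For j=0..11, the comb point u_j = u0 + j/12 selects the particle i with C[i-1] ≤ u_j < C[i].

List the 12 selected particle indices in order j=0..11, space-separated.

C = [1/16, 3/16, 5/16, 3/8, 27/64, 1/2, 41/64, 3/4, 51/64, 53/64, 15/16, 1]
j=0: u_0=7/144 ∈ [0, 1/16) → index 0
j=1: u_1=19/144 ∈ [1/16, 3/16) → index 1
j=2: u_2=31/144 ∈ [3/16, 5/16) → index 2
j=3: u_3=43/144 ∈ [3/16, 5/16) → index 2
j=4: u_4=55/144 ∈ [3/8, 27/64) → index 4
j=5: u_5=67/144 ∈ [27/64, 1/2) → index 5
j=6: u_6=79/144 ∈ [1/2, 41/64) → index 6
j=7: u_7=91/144 ∈ [1/2, 41/64) → index 6
j=8: u_8=103/144 ∈ [41/64, 3/4) → index 7
j=9: u_9=115/144 ∈ [51/64, 53/64) → index 9
j=10: u_10=127/144 ∈ [53/64, 15/16) → index 10
j=11: u_11=139/144 ∈ [15/16, 1) → index 11

0 1 2 2 4 5 6 6 7 9 10 11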